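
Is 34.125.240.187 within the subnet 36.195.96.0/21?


Subnet network: 36.195.96.0
Test IP AND mask: 34.125.240.0
No, 34.125.240.187 is not in 36.195.96.0/21


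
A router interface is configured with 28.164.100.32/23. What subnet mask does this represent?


/23 means 23 network bits, 9 host bits
Binary: 11111111111111111111111000000000
Mask: 255.255.254.0


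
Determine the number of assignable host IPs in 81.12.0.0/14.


Host bits = 32 - 14 = 18
Total addresses = 2^18 = 262144
Usable = total - 2 (network and broadcast)
Usable hosts: 262142


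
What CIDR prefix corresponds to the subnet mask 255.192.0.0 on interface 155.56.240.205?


Binary: 11111111.11000000.00000000.00000000
Count leading 1s
Prefix: /10


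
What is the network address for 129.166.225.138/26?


IP:   10000001.10100110.11100001.10001010
Mask: 11111111.11111111.11111111.11000000
AND operation:
Net:  10000001.10100110.11100001.10000000
Network: 129.166.225.128/26


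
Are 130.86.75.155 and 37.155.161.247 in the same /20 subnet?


Mask: 255.255.240.0
130.86.75.155 AND mask = 130.86.64.0
37.155.161.247 AND mask = 37.155.160.0
No, different subnets (130.86.64.0 vs 37.155.160.0)


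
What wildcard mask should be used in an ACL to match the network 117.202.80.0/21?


Subnet mask: 255.255.248.0
Wildcard = 255.255.255.255 - subnet mask
255 - 255 = 0
255 - 255 = 0
255 - 248 = 7
255 - 0 = 255
Wildcard: 0.0.7.255


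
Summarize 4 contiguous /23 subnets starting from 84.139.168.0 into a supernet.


Original prefix: /23
Number of subnets: 4 = 2^2
New prefix = 23 - 2 = 21
Supernet: 84.139.168.0/21


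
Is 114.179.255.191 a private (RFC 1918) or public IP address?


RFC 1918 private ranges:
  10.0.0.0/8 (10.0.0.0 - 10.255.255.255)
  172.16.0.0/12 (172.16.0.0 - 172.31.255.255)
  192.168.0.0/16 (192.168.0.0 - 192.168.255.255)
Public (not in any RFC 1918 range)


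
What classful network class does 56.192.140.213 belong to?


First octet: 56
Binary: 00111000
0xxxxxxx -> Class A (1-126)
Class A, default mask 255.0.0.0 (/8)


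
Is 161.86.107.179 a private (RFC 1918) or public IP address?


RFC 1918 private ranges:
  10.0.0.0/8 (10.0.0.0 - 10.255.255.255)
  172.16.0.0/12 (172.16.0.0 - 172.31.255.255)
  192.168.0.0/16 (192.168.0.0 - 192.168.255.255)
Public (not in any RFC 1918 range)


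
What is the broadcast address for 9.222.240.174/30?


Network: 9.222.240.172/30
Host bits = 2
Set all host bits to 1:
Broadcast: 9.222.240.175


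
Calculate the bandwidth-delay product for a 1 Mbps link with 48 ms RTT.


BDP = bandwidth * RTT
= 1 Mbps * 48 ms
= 1 * 1e6 * 48 / 1000 bits
= 48000 bits
= 6000 bytes
= 5.8594 KB
BDP = 48000 bits (6000 bytes)


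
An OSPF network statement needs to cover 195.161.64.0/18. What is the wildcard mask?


Subnet mask: 255.255.192.0
Wildcard = 255.255.255.255 - subnet mask
255 - 255 = 0
255 - 255 = 0
255 - 192 = 63
255 - 0 = 255
Wildcard: 0.0.63.255


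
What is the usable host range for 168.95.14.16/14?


Network: 168.92.0.0
Broadcast: 168.95.255.255
First usable = network + 1
Last usable = broadcast - 1
Range: 168.92.0.1 to 168.95.255.254


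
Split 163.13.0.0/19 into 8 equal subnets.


New prefix = 19 + 3 = 22
Each subnet has 1024 addresses
  163.13.0.0/22
  163.13.4.0/22
  163.13.8.0/22
  163.13.12.0/22
  163.13.16.0/22
  163.13.20.0/22
  163.13.24.0/22
  163.13.28.0/22
Subnets: 163.13.0.0/22, 163.13.4.0/22, 163.13.8.0/22, 163.13.12.0/22, 163.13.16.0/22, 163.13.20.0/22, 163.13.24.0/22, 163.13.28.0/22


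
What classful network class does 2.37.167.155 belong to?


First octet: 2
Binary: 00000010
0xxxxxxx -> Class A (1-126)
Class A, default mask 255.0.0.0 (/8)


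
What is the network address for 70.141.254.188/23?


IP:   01000110.10001101.11111110.10111100
Mask: 11111111.11111111.11111110.00000000
AND operation:
Net:  01000110.10001101.11111110.00000000
Network: 70.141.254.0/23


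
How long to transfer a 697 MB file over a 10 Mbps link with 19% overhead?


Effective throughput = 10 * (1 - 19/100) = 8.1 Mbps
File size in Mb = 697 * 8 = 5576 Mb
Time = 5576 / 8.1
Time = 688.3951 seconds


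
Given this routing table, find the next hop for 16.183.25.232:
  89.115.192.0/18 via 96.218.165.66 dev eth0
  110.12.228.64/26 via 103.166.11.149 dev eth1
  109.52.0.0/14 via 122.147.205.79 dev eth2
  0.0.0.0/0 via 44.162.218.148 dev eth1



Longest prefix match for 16.183.25.232:
  /18 89.115.192.0: no
  /26 110.12.228.64: no
  /14 109.52.0.0: no
  /0 0.0.0.0: MATCH
Selected: next-hop 44.162.218.148 via eth1 (matched /0)


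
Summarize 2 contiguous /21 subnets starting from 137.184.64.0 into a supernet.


Original prefix: /21
Number of subnets: 2 = 2^1
New prefix = 21 - 1 = 20
Supernet: 137.184.64.0/20


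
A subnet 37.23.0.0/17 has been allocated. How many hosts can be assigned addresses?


Host bits = 32 - 17 = 15
Total addresses = 2^15 = 32768
Usable = total - 2 (network and broadcast)
Usable hosts: 32766


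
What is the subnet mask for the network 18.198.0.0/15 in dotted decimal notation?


/15 means 15 network bits, 17 host bits
Binary: 11111111111111100000000000000000
Mask: 255.254.0.0


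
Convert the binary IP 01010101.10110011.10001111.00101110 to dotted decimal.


01010101 = 85
10110011 = 179
10001111 = 143
00101110 = 46
IP: 85.179.143.46


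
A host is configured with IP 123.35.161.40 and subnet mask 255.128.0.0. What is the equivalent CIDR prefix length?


Binary: 11111111.10000000.00000000.00000000
Count leading 1s
Prefix: /9


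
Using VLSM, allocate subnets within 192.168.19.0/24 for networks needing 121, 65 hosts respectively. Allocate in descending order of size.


121 hosts -> /25 (126 usable): 192.168.19.0/25
65 hosts -> /25 (126 usable): 192.168.19.128/25
Allocation: 192.168.19.0/25 (121 hosts, 126 usable); 192.168.19.128/25 (65 hosts, 126 usable)


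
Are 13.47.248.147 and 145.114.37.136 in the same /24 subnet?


Mask: 255.255.255.0
13.47.248.147 AND mask = 13.47.248.0
145.114.37.136 AND mask = 145.114.37.0
No, different subnets (13.47.248.0 vs 145.114.37.0)


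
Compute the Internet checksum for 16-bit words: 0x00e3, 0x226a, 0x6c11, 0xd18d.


Sum all words (with carry folding):
+ 0x00e3 = 0x00e3
+ 0x226a = 0x234d
+ 0x6c11 = 0x8f5e
+ 0xd18d = 0x60ec
One's complement: ~0x60ec
Checksum = 0x9f13


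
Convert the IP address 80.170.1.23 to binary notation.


80 = 01010000
170 = 10101010
1 = 00000001
23 = 00010111
Binary: 01010000.10101010.00000001.00010111


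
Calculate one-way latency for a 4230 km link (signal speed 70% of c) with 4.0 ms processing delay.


Speed = 0.7 * 3e5 km/s = 210000 km/s
Propagation delay = 4230 / 210000 = 0.0201 s = 20.1429 ms
Processing delay = 4.0 ms
Total one-way latency = 24.1429 ms


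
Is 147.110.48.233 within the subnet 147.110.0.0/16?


Subnet network: 147.110.0.0
Test IP AND mask: 147.110.0.0
Yes, 147.110.48.233 is in 147.110.0.0/16


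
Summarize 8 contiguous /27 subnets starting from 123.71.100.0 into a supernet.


Original prefix: /27
Number of subnets: 8 = 2^3
New prefix = 27 - 3 = 24
Supernet: 123.71.100.0/24


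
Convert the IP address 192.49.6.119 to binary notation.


192 = 11000000
49 = 00110001
6 = 00000110
119 = 01110111
Binary: 11000000.00110001.00000110.01110111


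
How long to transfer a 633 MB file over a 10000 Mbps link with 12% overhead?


Effective throughput = 10000 * (1 - 12/100) = 8800 Mbps
File size in Mb = 633 * 8 = 5064 Mb
Time = 5064 / 8800
Time = 0.5755 seconds


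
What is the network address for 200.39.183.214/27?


IP:   11001000.00100111.10110111.11010110
Mask: 11111111.11111111.11111111.11100000
AND operation:
Net:  11001000.00100111.10110111.11000000
Network: 200.39.183.192/27


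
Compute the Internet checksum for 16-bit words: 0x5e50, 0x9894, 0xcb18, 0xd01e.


Sum all words (with carry folding):
+ 0x5e50 = 0x5e50
+ 0x9894 = 0xf6e4
+ 0xcb18 = 0xc1fd
+ 0xd01e = 0x921c
One's complement: ~0x921c
Checksum = 0x6de3


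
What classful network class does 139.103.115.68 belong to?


First octet: 139
Binary: 10001011
10xxxxxx -> Class B (128-191)
Class B, default mask 255.255.0.0 (/16)


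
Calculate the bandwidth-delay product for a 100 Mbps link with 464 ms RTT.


BDP = bandwidth * RTT
= 100 Mbps * 464 ms
= 100 * 1e6 * 464 / 1000 bits
= 46400000 bits
= 5800000 bytes
= 5664.0625 KB
BDP = 46400000 bits (5800000 bytes)


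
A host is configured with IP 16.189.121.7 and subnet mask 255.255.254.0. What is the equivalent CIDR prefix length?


Binary: 11111111.11111111.11111110.00000000
Count leading 1s
Prefix: /23


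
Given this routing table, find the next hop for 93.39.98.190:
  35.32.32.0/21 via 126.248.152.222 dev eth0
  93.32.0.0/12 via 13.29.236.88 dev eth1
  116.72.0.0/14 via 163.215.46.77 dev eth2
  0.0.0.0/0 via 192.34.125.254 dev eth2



Longest prefix match for 93.39.98.190:
  /21 35.32.32.0: no
  /12 93.32.0.0: MATCH
  /14 116.72.0.0: no
  /0 0.0.0.0: MATCH
Selected: next-hop 13.29.236.88 via eth1 (matched /12)


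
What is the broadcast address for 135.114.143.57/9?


Network: 135.0.0.0/9
Host bits = 23
Set all host bits to 1:
Broadcast: 135.127.255.255


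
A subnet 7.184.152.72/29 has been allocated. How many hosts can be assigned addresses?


Host bits = 32 - 29 = 3
Total addresses = 2^3 = 8
Usable = total - 2 (network and broadcast)
Usable hosts: 6


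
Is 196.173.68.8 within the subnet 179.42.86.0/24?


Subnet network: 179.42.86.0
Test IP AND mask: 196.173.68.0
No, 196.173.68.8 is not in 179.42.86.0/24


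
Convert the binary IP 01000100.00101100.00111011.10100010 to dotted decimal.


01000100 = 68
00101100 = 44
00111011 = 59
10100010 = 162
IP: 68.44.59.162


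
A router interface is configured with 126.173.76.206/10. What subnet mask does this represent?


/10 means 10 network bits, 22 host bits
Binary: 11111111110000000000000000000000
Mask: 255.192.0.0


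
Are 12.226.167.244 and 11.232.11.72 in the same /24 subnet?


Mask: 255.255.255.0
12.226.167.244 AND mask = 12.226.167.0
11.232.11.72 AND mask = 11.232.11.0
No, different subnets (12.226.167.0 vs 11.232.11.0)


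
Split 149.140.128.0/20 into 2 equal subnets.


New prefix = 20 + 1 = 21
Each subnet has 2048 addresses
  149.140.128.0/21
  149.140.136.0/21
Subnets: 149.140.128.0/21, 149.140.136.0/21


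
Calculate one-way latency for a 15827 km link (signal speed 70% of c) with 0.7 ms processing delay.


Speed = 0.7 * 3e5 km/s = 210000 km/s
Propagation delay = 15827 / 210000 = 0.0754 s = 75.3667 ms
Processing delay = 0.7 ms
Total one-way latency = 76.0667 ms


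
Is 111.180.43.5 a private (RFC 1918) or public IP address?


RFC 1918 private ranges:
  10.0.0.0/8 (10.0.0.0 - 10.255.255.255)
  172.16.0.0/12 (172.16.0.0 - 172.31.255.255)
  192.168.0.0/16 (192.168.0.0 - 192.168.255.255)
Public (not in any RFC 1918 range)


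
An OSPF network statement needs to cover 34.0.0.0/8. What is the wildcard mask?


Subnet mask: 255.0.0.0
Wildcard = 255.255.255.255 - subnet mask
255 - 255 = 0
255 - 0 = 255
255 - 0 = 255
255 - 0 = 255
Wildcard: 0.255.255.255


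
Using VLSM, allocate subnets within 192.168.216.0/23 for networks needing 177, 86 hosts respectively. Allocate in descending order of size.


177 hosts -> /24 (254 usable): 192.168.216.0/24
86 hosts -> /25 (126 usable): 192.168.217.0/25
Allocation: 192.168.216.0/24 (177 hosts, 254 usable); 192.168.217.0/25 (86 hosts, 126 usable)


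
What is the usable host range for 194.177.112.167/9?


Network: 194.128.0.0
Broadcast: 194.255.255.255
First usable = network + 1
Last usable = broadcast - 1
Range: 194.128.0.1 to 194.255.255.254


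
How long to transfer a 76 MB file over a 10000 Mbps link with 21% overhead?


Effective throughput = 10000 * (1 - 21/100) = 7900 Mbps
File size in Mb = 76 * 8 = 608 Mb
Time = 608 / 7900
Time = 0.077 seconds


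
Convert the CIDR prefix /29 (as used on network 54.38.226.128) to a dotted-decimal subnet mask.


/29 means 29 network bits, 3 host bits
Binary: 11111111111111111111111111111000
Mask: 255.255.255.248


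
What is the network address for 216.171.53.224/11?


IP:   11011000.10101011.00110101.11100000
Mask: 11111111.11100000.00000000.00000000
AND operation:
Net:  11011000.10100000.00000000.00000000
Network: 216.160.0.0/11


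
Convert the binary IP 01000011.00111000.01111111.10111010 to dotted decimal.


01000011 = 67
00111000 = 56
01111111 = 127
10111010 = 186
IP: 67.56.127.186


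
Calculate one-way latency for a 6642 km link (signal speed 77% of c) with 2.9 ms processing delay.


Speed = 0.77 * 3e5 km/s = 231000 km/s
Propagation delay = 6642 / 231000 = 0.0288 s = 28.7532 ms
Processing delay = 2.9 ms
Total one-way latency = 31.6532 ms


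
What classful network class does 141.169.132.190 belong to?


First octet: 141
Binary: 10001101
10xxxxxx -> Class B (128-191)
Class B, default mask 255.255.0.0 (/16)


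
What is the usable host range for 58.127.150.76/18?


Network: 58.127.128.0
Broadcast: 58.127.191.255
First usable = network + 1
Last usable = broadcast - 1
Range: 58.127.128.1 to 58.127.191.254


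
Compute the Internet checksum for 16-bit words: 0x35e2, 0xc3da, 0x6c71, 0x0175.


Sum all words (with carry folding):
+ 0x35e2 = 0x35e2
+ 0xc3da = 0xf9bc
+ 0x6c71 = 0x662e
+ 0x0175 = 0x67a3
One's complement: ~0x67a3
Checksum = 0x985c


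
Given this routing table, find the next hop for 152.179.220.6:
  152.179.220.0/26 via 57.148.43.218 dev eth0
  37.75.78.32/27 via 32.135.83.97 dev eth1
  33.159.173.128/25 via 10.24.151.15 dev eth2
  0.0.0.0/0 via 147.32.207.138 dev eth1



Longest prefix match for 152.179.220.6:
  /26 152.179.220.0: MATCH
  /27 37.75.78.32: no
  /25 33.159.173.128: no
  /0 0.0.0.0: MATCH
Selected: next-hop 57.148.43.218 via eth0 (matched /26)


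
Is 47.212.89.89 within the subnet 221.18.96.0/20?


Subnet network: 221.18.96.0
Test IP AND mask: 47.212.80.0
No, 47.212.89.89 is not in 221.18.96.0/20


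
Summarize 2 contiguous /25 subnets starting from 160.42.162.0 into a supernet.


Original prefix: /25
Number of subnets: 2 = 2^1
New prefix = 25 - 1 = 24
Supernet: 160.42.162.0/24


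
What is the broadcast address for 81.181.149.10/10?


Network: 81.128.0.0/10
Host bits = 22
Set all host bits to 1:
Broadcast: 81.191.255.255


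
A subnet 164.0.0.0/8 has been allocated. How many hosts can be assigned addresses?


Host bits = 32 - 8 = 24
Total addresses = 2^24 = 16777216
Usable = total - 2 (network and broadcast)
Usable hosts: 16777214


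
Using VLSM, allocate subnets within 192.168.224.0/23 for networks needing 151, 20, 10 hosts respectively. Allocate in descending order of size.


151 hosts -> /24 (254 usable): 192.168.224.0/24
20 hosts -> /27 (30 usable): 192.168.225.0/27
10 hosts -> /28 (14 usable): 192.168.225.32/28
Allocation: 192.168.224.0/24 (151 hosts, 254 usable); 192.168.225.0/27 (20 hosts, 30 usable); 192.168.225.32/28 (10 hosts, 14 usable)


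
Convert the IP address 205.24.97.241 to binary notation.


205 = 11001101
24 = 00011000
97 = 01100001
241 = 11110001
Binary: 11001101.00011000.01100001.11110001


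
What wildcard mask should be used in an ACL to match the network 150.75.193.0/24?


Subnet mask: 255.255.255.0
Wildcard = 255.255.255.255 - subnet mask
255 - 255 = 0
255 - 255 = 0
255 - 255 = 0
255 - 0 = 255
Wildcard: 0.0.0.255


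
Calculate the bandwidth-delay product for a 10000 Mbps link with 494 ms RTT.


BDP = bandwidth * RTT
= 10000 Mbps * 494 ms
= 10000 * 1e6 * 494 / 1000 bits
= 4940000000 bits
= 617500000 bytes
= 603027.3438 KB
BDP = 4940000000 bits (617500000 bytes)


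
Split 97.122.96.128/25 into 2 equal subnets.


New prefix = 25 + 1 = 26
Each subnet has 64 addresses
  97.122.96.128/26
  97.122.96.192/26
Subnets: 97.122.96.128/26, 97.122.96.192/26


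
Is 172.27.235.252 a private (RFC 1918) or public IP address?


RFC 1918 private ranges:
  10.0.0.0/8 (10.0.0.0 - 10.255.255.255)
  172.16.0.0/12 (172.16.0.0 - 172.31.255.255)
  192.168.0.0/16 (192.168.0.0 - 192.168.255.255)
Private (in 172.16.0.0/12)


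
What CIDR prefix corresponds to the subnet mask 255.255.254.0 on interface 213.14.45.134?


Binary: 11111111.11111111.11111110.00000000
Count leading 1s
Prefix: /23


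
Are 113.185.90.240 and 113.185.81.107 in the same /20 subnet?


Mask: 255.255.240.0
113.185.90.240 AND mask = 113.185.80.0
113.185.81.107 AND mask = 113.185.80.0
Yes, same subnet (113.185.80.0)


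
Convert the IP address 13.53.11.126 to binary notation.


13 = 00001101
53 = 00110101
11 = 00001011
126 = 01111110
Binary: 00001101.00110101.00001011.01111110


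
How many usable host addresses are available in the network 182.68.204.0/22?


Host bits = 32 - 22 = 10
Total addresses = 2^10 = 1024
Usable = total - 2 (network and broadcast)
Usable hosts: 1022


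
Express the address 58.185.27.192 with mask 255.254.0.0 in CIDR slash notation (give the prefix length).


Binary: 11111111.11111110.00000000.00000000
Count leading 1s
Prefix: /15


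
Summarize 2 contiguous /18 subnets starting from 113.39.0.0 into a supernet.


Original prefix: /18
Number of subnets: 2 = 2^1
New prefix = 18 - 1 = 17
Supernet: 113.39.0.0/17


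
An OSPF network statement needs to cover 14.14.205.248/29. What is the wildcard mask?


Subnet mask: 255.255.255.248
Wildcard = 255.255.255.255 - subnet mask
255 - 255 = 0
255 - 255 = 0
255 - 255 = 0
255 - 248 = 7
Wildcard: 0.0.0.7


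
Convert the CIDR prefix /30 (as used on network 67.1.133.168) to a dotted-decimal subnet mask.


/30 means 30 network bits, 2 host bits
Binary: 11111111111111111111111111111100
Mask: 255.255.255.252


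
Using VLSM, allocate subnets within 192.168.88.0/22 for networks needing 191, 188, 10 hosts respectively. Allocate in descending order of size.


191 hosts -> /24 (254 usable): 192.168.88.0/24
188 hosts -> /24 (254 usable): 192.168.89.0/24
10 hosts -> /28 (14 usable): 192.168.90.0/28
Allocation: 192.168.88.0/24 (191 hosts, 254 usable); 192.168.89.0/24 (188 hosts, 254 usable); 192.168.90.0/28 (10 hosts, 14 usable)


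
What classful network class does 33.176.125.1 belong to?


First octet: 33
Binary: 00100001
0xxxxxxx -> Class A (1-126)
Class A, default mask 255.0.0.0 (/8)


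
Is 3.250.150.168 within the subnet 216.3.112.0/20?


Subnet network: 216.3.112.0
Test IP AND mask: 3.250.144.0
No, 3.250.150.168 is not in 216.3.112.0/20


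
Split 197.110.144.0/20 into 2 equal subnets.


New prefix = 20 + 1 = 21
Each subnet has 2048 addresses
  197.110.144.0/21
  197.110.152.0/21
Subnets: 197.110.144.0/21, 197.110.152.0/21


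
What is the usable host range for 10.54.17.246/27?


Network: 10.54.17.224
Broadcast: 10.54.17.255
First usable = network + 1
Last usable = broadcast - 1
Range: 10.54.17.225 to 10.54.17.254


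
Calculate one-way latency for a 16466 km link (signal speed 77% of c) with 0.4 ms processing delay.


Speed = 0.77 * 3e5 km/s = 231000 km/s
Propagation delay = 16466 / 231000 = 0.0713 s = 71.2814 ms
Processing delay = 0.4 ms
Total one-way latency = 71.6814 ms


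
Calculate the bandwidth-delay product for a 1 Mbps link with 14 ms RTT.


BDP = bandwidth * RTT
= 1 Mbps * 14 ms
= 1 * 1e6 * 14 / 1000 bits
= 14000 bits
= 1750 bytes
= 1.709 KB
BDP = 14000 bits (1750 bytes)


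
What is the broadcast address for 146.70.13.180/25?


Network: 146.70.13.128/25
Host bits = 7
Set all host bits to 1:
Broadcast: 146.70.13.255


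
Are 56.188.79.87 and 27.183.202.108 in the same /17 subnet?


Mask: 255.255.128.0
56.188.79.87 AND mask = 56.188.0.0
27.183.202.108 AND mask = 27.183.128.0
No, different subnets (56.188.0.0 vs 27.183.128.0)


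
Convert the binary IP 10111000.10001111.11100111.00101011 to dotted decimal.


10111000 = 184
10001111 = 143
11100111 = 231
00101011 = 43
IP: 184.143.231.43


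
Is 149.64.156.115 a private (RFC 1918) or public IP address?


RFC 1918 private ranges:
  10.0.0.0/8 (10.0.0.0 - 10.255.255.255)
  172.16.0.0/12 (172.16.0.0 - 172.31.255.255)
  192.168.0.0/16 (192.168.0.0 - 192.168.255.255)
Public (not in any RFC 1918 range)


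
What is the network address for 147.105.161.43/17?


IP:   10010011.01101001.10100001.00101011
Mask: 11111111.11111111.10000000.00000000
AND operation:
Net:  10010011.01101001.10000000.00000000
Network: 147.105.128.0/17


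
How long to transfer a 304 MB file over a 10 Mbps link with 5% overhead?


Effective throughput = 10 * (1 - 5/100) = 9.5 Mbps
File size in Mb = 304 * 8 = 2432 Mb
Time = 2432 / 9.5
Time = 256 seconds


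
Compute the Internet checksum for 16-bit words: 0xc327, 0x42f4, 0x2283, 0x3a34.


Sum all words (with carry folding):
+ 0xc327 = 0xc327
+ 0x42f4 = 0x061c
+ 0x2283 = 0x289f
+ 0x3a34 = 0x62d3
One's complement: ~0x62d3
Checksum = 0x9d2c


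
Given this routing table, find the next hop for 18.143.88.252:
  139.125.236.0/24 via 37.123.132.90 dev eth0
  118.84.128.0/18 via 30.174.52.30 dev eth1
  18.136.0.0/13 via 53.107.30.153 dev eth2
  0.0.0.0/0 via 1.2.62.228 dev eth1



Longest prefix match for 18.143.88.252:
  /24 139.125.236.0: no
  /18 118.84.128.0: no
  /13 18.136.0.0: MATCH
  /0 0.0.0.0: MATCH
Selected: next-hop 53.107.30.153 via eth2 (matched /13)


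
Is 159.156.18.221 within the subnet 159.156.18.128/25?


Subnet network: 159.156.18.128
Test IP AND mask: 159.156.18.128
Yes, 159.156.18.221 is in 159.156.18.128/25


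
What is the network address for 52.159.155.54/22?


IP:   00110100.10011111.10011011.00110110
Mask: 11111111.11111111.11111100.00000000
AND operation:
Net:  00110100.10011111.10011000.00000000
Network: 52.159.152.0/22


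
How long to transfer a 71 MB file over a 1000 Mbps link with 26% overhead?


Effective throughput = 1000 * (1 - 26/100) = 740 Mbps
File size in Mb = 71 * 8 = 568 Mb
Time = 568 / 740
Time = 0.7676 seconds


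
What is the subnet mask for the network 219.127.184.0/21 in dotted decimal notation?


/21 means 21 network bits, 11 host bits
Binary: 11111111111111111111100000000000
Mask: 255.255.248.0


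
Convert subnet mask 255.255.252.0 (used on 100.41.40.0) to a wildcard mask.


Subnet mask: 255.255.252.0
Wildcard = 255.255.255.255 - subnet mask
255 - 255 = 0
255 - 255 = 0
255 - 252 = 3
255 - 0 = 255
Wildcard: 0.0.3.255


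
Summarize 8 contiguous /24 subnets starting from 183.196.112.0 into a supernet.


Original prefix: /24
Number of subnets: 8 = 2^3
New prefix = 24 - 3 = 21
Supernet: 183.196.112.0/21


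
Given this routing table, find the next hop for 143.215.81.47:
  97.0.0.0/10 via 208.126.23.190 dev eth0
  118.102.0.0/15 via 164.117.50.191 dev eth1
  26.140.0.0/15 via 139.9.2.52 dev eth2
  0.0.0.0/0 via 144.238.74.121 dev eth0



Longest prefix match for 143.215.81.47:
  /10 97.0.0.0: no
  /15 118.102.0.0: no
  /15 26.140.0.0: no
  /0 0.0.0.0: MATCH
Selected: next-hop 144.238.74.121 via eth0 (matched /0)


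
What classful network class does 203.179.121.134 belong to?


First octet: 203
Binary: 11001011
110xxxxx -> Class C (192-223)
Class C, default mask 255.255.255.0 (/24)


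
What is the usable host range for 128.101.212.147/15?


Network: 128.100.0.0
Broadcast: 128.101.255.255
First usable = network + 1
Last usable = broadcast - 1
Range: 128.100.0.1 to 128.101.255.254


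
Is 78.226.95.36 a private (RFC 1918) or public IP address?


RFC 1918 private ranges:
  10.0.0.0/8 (10.0.0.0 - 10.255.255.255)
  172.16.0.0/12 (172.16.0.0 - 172.31.255.255)
  192.168.0.0/16 (192.168.0.0 - 192.168.255.255)
Public (not in any RFC 1918 range)


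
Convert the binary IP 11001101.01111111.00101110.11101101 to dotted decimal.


11001101 = 205
01111111 = 127
00101110 = 46
11101101 = 237
IP: 205.127.46.237


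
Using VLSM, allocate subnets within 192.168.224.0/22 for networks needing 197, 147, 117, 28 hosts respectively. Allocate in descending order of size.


197 hosts -> /24 (254 usable): 192.168.224.0/24
147 hosts -> /24 (254 usable): 192.168.225.0/24
117 hosts -> /25 (126 usable): 192.168.226.0/25
28 hosts -> /27 (30 usable): 192.168.226.128/27
Allocation: 192.168.224.0/24 (197 hosts, 254 usable); 192.168.225.0/24 (147 hosts, 254 usable); 192.168.226.0/25 (117 hosts, 126 usable); 192.168.226.128/27 (28 hosts, 30 usable)


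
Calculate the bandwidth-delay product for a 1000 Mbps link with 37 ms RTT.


BDP = bandwidth * RTT
= 1000 Mbps * 37 ms
= 1000 * 1e6 * 37 / 1000 bits
= 37000000 bits
= 4625000 bytes
= 4516.6016 KB
BDP = 37000000 bits (4625000 bytes)


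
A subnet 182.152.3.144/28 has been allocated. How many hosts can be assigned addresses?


Host bits = 32 - 28 = 4
Total addresses = 2^4 = 16
Usable = total - 2 (network and broadcast)
Usable hosts: 14


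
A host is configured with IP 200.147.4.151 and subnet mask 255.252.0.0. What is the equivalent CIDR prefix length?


Binary: 11111111.11111100.00000000.00000000
Count leading 1s
Prefix: /14


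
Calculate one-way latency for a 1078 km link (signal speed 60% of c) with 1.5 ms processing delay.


Speed = 0.6 * 3e5 km/s = 180000 km/s
Propagation delay = 1078 / 180000 = 0.006 s = 5.9889 ms
Processing delay = 1.5 ms
Total one-way latency = 7.4889 ms


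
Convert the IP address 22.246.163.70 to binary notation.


22 = 00010110
246 = 11110110
163 = 10100011
70 = 01000110
Binary: 00010110.11110110.10100011.01000110


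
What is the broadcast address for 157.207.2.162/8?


Network: 157.0.0.0/8
Host bits = 24
Set all host bits to 1:
Broadcast: 157.255.255.255


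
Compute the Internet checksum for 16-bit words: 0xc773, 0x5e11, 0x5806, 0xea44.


Sum all words (with carry folding):
+ 0xc773 = 0xc773
+ 0x5e11 = 0x2585
+ 0x5806 = 0x7d8b
+ 0xea44 = 0x67d0
One's complement: ~0x67d0
Checksum = 0x982f


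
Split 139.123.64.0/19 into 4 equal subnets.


New prefix = 19 + 2 = 21
Each subnet has 2048 addresses
  139.123.64.0/21
  139.123.72.0/21
  139.123.80.0/21
  139.123.88.0/21
Subnets: 139.123.64.0/21, 139.123.72.0/21, 139.123.80.0/21, 139.123.88.0/21


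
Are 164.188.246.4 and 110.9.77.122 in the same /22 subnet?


Mask: 255.255.252.0
164.188.246.4 AND mask = 164.188.244.0
110.9.77.122 AND mask = 110.9.76.0
No, different subnets (164.188.244.0 vs 110.9.76.0)


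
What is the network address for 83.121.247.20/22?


IP:   01010011.01111001.11110111.00010100
Mask: 11111111.11111111.11111100.00000000
AND operation:
Net:  01010011.01111001.11110100.00000000
Network: 83.121.244.0/22


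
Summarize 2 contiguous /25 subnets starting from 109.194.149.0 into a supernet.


Original prefix: /25
Number of subnets: 2 = 2^1
New prefix = 25 - 1 = 24
Supernet: 109.194.149.0/24


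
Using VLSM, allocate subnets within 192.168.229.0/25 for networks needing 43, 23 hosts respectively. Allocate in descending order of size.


43 hosts -> /26 (62 usable): 192.168.229.0/26
23 hosts -> /27 (30 usable): 192.168.229.64/27
Allocation: 192.168.229.0/26 (43 hosts, 62 usable); 192.168.229.64/27 (23 hosts, 30 usable)


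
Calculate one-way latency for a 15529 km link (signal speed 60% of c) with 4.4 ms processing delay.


Speed = 0.6 * 3e5 km/s = 180000 km/s
Propagation delay = 15529 / 180000 = 0.0863 s = 86.2722 ms
Processing delay = 4.4 ms
Total one-way latency = 90.6722 ms


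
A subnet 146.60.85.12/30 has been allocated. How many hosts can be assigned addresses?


Host bits = 32 - 30 = 2
Total addresses = 2^2 = 4
Usable = total - 2 (network and broadcast)
Usable hosts: 2


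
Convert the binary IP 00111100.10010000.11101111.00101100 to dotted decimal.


00111100 = 60
10010000 = 144
11101111 = 239
00101100 = 44
IP: 60.144.239.44


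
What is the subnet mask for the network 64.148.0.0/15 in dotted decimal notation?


/15 means 15 network bits, 17 host bits
Binary: 11111111111111100000000000000000
Mask: 255.254.0.0


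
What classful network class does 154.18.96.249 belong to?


First octet: 154
Binary: 10011010
10xxxxxx -> Class B (128-191)
Class B, default mask 255.255.0.0 (/16)


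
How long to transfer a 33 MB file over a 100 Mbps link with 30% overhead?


Effective throughput = 100 * (1 - 30/100) = 70 Mbps
File size in Mb = 33 * 8 = 264 Mb
Time = 264 / 70
Time = 3.7714 seconds


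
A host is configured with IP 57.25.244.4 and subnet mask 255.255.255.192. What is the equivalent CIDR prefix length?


Binary: 11111111.11111111.11111111.11000000
Count leading 1s
Prefix: /26


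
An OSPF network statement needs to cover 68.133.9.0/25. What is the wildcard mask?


Subnet mask: 255.255.255.128
Wildcard = 255.255.255.255 - subnet mask
255 - 255 = 0
255 - 255 = 0
255 - 255 = 0
255 - 128 = 127
Wildcard: 0.0.0.127


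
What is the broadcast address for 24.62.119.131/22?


Network: 24.62.116.0/22
Host bits = 10
Set all host bits to 1:
Broadcast: 24.62.119.255


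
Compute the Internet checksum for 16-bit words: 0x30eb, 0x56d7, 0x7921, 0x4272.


Sum all words (with carry folding):
+ 0x30eb = 0x30eb
+ 0x56d7 = 0x87c2
+ 0x7921 = 0x00e4
+ 0x4272 = 0x4356
One's complement: ~0x4356
Checksum = 0xbca9


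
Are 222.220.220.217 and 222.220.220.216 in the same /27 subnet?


Mask: 255.255.255.224
222.220.220.217 AND mask = 222.220.220.192
222.220.220.216 AND mask = 222.220.220.192
Yes, same subnet (222.220.220.192)


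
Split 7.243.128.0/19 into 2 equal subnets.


New prefix = 19 + 1 = 20
Each subnet has 4096 addresses
  7.243.128.0/20
  7.243.144.0/20
Subnets: 7.243.128.0/20, 7.243.144.0/20


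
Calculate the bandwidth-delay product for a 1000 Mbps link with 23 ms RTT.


BDP = bandwidth * RTT
= 1000 Mbps * 23 ms
= 1000 * 1e6 * 23 / 1000 bits
= 23000000 bits
= 2875000 bytes
= 2807.6172 KB
BDP = 23000000 bits (2875000 bytes)


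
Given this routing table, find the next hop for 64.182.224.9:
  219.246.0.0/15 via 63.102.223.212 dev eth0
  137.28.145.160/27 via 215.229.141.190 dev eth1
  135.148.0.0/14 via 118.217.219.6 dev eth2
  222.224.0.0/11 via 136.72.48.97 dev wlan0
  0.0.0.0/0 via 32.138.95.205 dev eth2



Longest prefix match for 64.182.224.9:
  /15 219.246.0.0: no
  /27 137.28.145.160: no
  /14 135.148.0.0: no
  /11 222.224.0.0: no
  /0 0.0.0.0: MATCH
Selected: next-hop 32.138.95.205 via eth2 (matched /0)


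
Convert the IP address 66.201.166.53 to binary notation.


66 = 01000010
201 = 11001001
166 = 10100110
53 = 00110101
Binary: 01000010.11001001.10100110.00110101


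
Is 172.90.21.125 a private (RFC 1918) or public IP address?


RFC 1918 private ranges:
  10.0.0.0/8 (10.0.0.0 - 10.255.255.255)
  172.16.0.0/12 (172.16.0.0 - 172.31.255.255)
  192.168.0.0/16 (192.168.0.0 - 192.168.255.255)
Public (not in any RFC 1918 range)


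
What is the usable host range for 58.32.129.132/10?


Network: 58.0.0.0
Broadcast: 58.63.255.255
First usable = network + 1
Last usable = broadcast - 1
Range: 58.0.0.1 to 58.63.255.254


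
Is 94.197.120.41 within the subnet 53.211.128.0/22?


Subnet network: 53.211.128.0
Test IP AND mask: 94.197.120.0
No, 94.197.120.41 is not in 53.211.128.0/22


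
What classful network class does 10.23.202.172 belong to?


First octet: 10
Binary: 00001010
0xxxxxxx -> Class A (1-126)
Class A, default mask 255.0.0.0 (/8)


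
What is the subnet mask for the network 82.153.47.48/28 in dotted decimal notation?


/28 means 28 network bits, 4 host bits
Binary: 11111111111111111111111111110000
Mask: 255.255.255.240


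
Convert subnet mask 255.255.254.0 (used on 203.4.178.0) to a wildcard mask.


Subnet mask: 255.255.254.0
Wildcard = 255.255.255.255 - subnet mask
255 - 255 = 0
255 - 255 = 0
255 - 254 = 1
255 - 0 = 255
Wildcard: 0.0.1.255


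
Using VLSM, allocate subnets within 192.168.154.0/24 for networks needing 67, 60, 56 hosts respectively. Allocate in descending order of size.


67 hosts -> /25 (126 usable): 192.168.154.0/25
60 hosts -> /26 (62 usable): 192.168.154.128/26
56 hosts -> /26 (62 usable): 192.168.154.192/26
Allocation: 192.168.154.0/25 (67 hosts, 126 usable); 192.168.154.128/26 (60 hosts, 62 usable); 192.168.154.192/26 (56 hosts, 62 usable)


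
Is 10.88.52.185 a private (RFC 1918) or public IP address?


RFC 1918 private ranges:
  10.0.0.0/8 (10.0.0.0 - 10.255.255.255)
  172.16.0.0/12 (172.16.0.0 - 172.31.255.255)
  192.168.0.0/16 (192.168.0.0 - 192.168.255.255)
Private (in 10.0.0.0/8)


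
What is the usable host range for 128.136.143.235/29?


Network: 128.136.143.232
Broadcast: 128.136.143.239
First usable = network + 1
Last usable = broadcast - 1
Range: 128.136.143.233 to 128.136.143.238


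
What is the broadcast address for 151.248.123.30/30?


Network: 151.248.123.28/30
Host bits = 2
Set all host bits to 1:
Broadcast: 151.248.123.31


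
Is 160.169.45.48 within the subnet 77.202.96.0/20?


Subnet network: 77.202.96.0
Test IP AND mask: 160.169.32.0
No, 160.169.45.48 is not in 77.202.96.0/20


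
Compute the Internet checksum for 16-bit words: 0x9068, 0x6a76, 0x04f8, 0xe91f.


Sum all words (with carry folding):
+ 0x9068 = 0x9068
+ 0x6a76 = 0xfade
+ 0x04f8 = 0xffd6
+ 0xe91f = 0xe8f6
One's complement: ~0xe8f6
Checksum = 0x1709


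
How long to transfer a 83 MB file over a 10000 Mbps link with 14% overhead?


Effective throughput = 10000 * (1 - 14/100) = 8600 Mbps
File size in Mb = 83 * 8 = 664 Mb
Time = 664 / 8600
Time = 0.0772 seconds


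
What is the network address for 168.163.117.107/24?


IP:   10101000.10100011.01110101.01101011
Mask: 11111111.11111111.11111111.00000000
AND operation:
Net:  10101000.10100011.01110101.00000000
Network: 168.163.117.0/24


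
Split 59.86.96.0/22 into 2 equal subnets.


New prefix = 22 + 1 = 23
Each subnet has 512 addresses
  59.86.96.0/23
  59.86.98.0/23
Subnets: 59.86.96.0/23, 59.86.98.0/23


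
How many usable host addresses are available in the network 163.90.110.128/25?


Host bits = 32 - 25 = 7
Total addresses = 2^7 = 128
Usable = total - 2 (network and broadcast)
Usable hosts: 126


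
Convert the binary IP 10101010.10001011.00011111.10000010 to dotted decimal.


10101010 = 170
10001011 = 139
00011111 = 31
10000010 = 130
IP: 170.139.31.130


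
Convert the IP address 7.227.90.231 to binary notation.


7 = 00000111
227 = 11100011
90 = 01011010
231 = 11100111
Binary: 00000111.11100011.01011010.11100111


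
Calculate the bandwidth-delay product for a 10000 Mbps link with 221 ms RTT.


BDP = bandwidth * RTT
= 10000 Mbps * 221 ms
= 10000 * 1e6 * 221 / 1000 bits
= 2210000000 bits
= 276250000 bytes
= 269775.3906 KB
BDP = 2210000000 bits (276250000 bytes)


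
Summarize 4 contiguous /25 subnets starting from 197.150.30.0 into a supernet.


Original prefix: /25
Number of subnets: 4 = 2^2
New prefix = 25 - 2 = 23
Supernet: 197.150.30.0/23


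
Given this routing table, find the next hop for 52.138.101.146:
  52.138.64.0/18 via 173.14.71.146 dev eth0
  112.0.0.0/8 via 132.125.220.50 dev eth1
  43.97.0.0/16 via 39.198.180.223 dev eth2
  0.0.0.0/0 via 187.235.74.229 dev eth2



Longest prefix match for 52.138.101.146:
  /18 52.138.64.0: MATCH
  /8 112.0.0.0: no
  /16 43.97.0.0: no
  /0 0.0.0.0: MATCH
Selected: next-hop 173.14.71.146 via eth0 (matched /18)


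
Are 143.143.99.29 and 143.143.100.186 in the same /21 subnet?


Mask: 255.255.248.0
143.143.99.29 AND mask = 143.143.96.0
143.143.100.186 AND mask = 143.143.96.0
Yes, same subnet (143.143.96.0)


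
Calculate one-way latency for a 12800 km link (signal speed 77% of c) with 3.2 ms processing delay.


Speed = 0.77 * 3e5 km/s = 231000 km/s
Propagation delay = 12800 / 231000 = 0.0554 s = 55.4113 ms
Processing delay = 3.2 ms
Total one-way latency = 58.6113 ms


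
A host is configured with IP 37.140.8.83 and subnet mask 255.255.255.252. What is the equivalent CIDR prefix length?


Binary: 11111111.11111111.11111111.11111100
Count leading 1s
Prefix: /30


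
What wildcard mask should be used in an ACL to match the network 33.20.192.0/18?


Subnet mask: 255.255.192.0
Wildcard = 255.255.255.255 - subnet mask
255 - 255 = 0
255 - 255 = 0
255 - 192 = 63
255 - 0 = 255
Wildcard: 0.0.63.255


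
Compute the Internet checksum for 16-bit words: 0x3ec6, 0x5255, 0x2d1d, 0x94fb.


Sum all words (with carry folding):
+ 0x3ec6 = 0x3ec6
+ 0x5255 = 0x911b
+ 0x2d1d = 0xbe38
+ 0x94fb = 0x5334
One's complement: ~0x5334
Checksum = 0xaccb


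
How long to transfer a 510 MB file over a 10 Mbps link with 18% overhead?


Effective throughput = 10 * (1 - 18/100) = 8.2 Mbps
File size in Mb = 510 * 8 = 4080 Mb
Time = 4080 / 8.2
Time = 497.561 seconds


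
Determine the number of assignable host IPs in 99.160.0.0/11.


Host bits = 32 - 11 = 21
Total addresses = 2^21 = 2097152
Usable = total - 2 (network and broadcast)
Usable hosts: 2097150


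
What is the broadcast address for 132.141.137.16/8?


Network: 132.0.0.0/8
Host bits = 24
Set all host bits to 1:
Broadcast: 132.255.255.255


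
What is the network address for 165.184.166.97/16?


IP:   10100101.10111000.10100110.01100001
Mask: 11111111.11111111.00000000.00000000
AND operation:
Net:  10100101.10111000.00000000.00000000
Network: 165.184.0.0/16


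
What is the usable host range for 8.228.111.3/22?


Network: 8.228.108.0
Broadcast: 8.228.111.255
First usable = network + 1
Last usable = broadcast - 1
Range: 8.228.108.1 to 8.228.111.254


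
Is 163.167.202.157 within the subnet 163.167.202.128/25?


Subnet network: 163.167.202.128
Test IP AND mask: 163.167.202.128
Yes, 163.167.202.157 is in 163.167.202.128/25


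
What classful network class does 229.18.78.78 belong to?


First octet: 229
Binary: 11100101
1110xxxx -> Class D (224-239)
Class D (multicast), default mask N/A


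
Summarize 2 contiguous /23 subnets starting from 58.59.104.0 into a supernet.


Original prefix: /23
Number of subnets: 2 = 2^1
New prefix = 23 - 1 = 22
Supernet: 58.59.104.0/22


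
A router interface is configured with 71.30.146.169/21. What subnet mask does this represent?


/21 means 21 network bits, 11 host bits
Binary: 11111111111111111111100000000000
Mask: 255.255.248.0


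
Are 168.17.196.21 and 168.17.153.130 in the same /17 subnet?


Mask: 255.255.128.0
168.17.196.21 AND mask = 168.17.128.0
168.17.153.130 AND mask = 168.17.128.0
Yes, same subnet (168.17.128.0)


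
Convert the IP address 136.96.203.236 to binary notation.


136 = 10001000
96 = 01100000
203 = 11001011
236 = 11101100
Binary: 10001000.01100000.11001011.11101100


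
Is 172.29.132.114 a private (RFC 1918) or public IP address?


RFC 1918 private ranges:
  10.0.0.0/8 (10.0.0.0 - 10.255.255.255)
  172.16.0.0/12 (172.16.0.0 - 172.31.255.255)
  192.168.0.0/16 (192.168.0.0 - 192.168.255.255)
Private (in 172.16.0.0/12)


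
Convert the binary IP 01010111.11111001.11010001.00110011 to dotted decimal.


01010111 = 87
11111001 = 249
11010001 = 209
00110011 = 51
IP: 87.249.209.51


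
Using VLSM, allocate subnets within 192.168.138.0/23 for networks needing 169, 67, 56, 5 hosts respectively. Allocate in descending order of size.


169 hosts -> /24 (254 usable): 192.168.138.0/24
67 hosts -> /25 (126 usable): 192.168.139.0/25
56 hosts -> /26 (62 usable): 192.168.139.128/26
5 hosts -> /29 (6 usable): 192.168.139.192/29
Allocation: 192.168.138.0/24 (169 hosts, 254 usable); 192.168.139.0/25 (67 hosts, 126 usable); 192.168.139.128/26 (56 hosts, 62 usable); 192.168.139.192/29 (5 hosts, 6 usable)


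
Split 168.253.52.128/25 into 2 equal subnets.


New prefix = 25 + 1 = 26
Each subnet has 64 addresses
  168.253.52.128/26
  168.253.52.192/26
Subnets: 168.253.52.128/26, 168.253.52.192/26


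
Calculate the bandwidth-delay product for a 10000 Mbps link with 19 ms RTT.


BDP = bandwidth * RTT
= 10000 Mbps * 19 ms
= 10000 * 1e6 * 19 / 1000 bits
= 190000000 bits
= 23750000 bytes
= 23193.3594 KB
BDP = 190000000 bits (23750000 bytes)
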